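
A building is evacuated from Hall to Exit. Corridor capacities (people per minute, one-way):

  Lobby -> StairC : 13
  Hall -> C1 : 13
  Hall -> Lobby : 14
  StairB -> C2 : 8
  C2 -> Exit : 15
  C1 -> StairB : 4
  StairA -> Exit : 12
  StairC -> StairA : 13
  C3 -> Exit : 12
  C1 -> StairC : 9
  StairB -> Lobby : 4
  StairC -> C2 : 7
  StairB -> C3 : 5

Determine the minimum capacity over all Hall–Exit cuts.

Augment Hall→Lobby→StairC→StairA→Exit: bottleneck 12, flow now 12.
Augment Hall→Lobby→StairC→C2→Exit: bottleneck 1, flow now 13.
Augment Hall→C1→StairB→C3→Exit: bottleneck 4, flow now 17.
Augment Hall→C1→StairC→C2→Exit: bottleneck 6, flow now 23.
No augmenting path remains; maximum flow = 23.
By max-flow min-cut, the minimum cut capacity equals the max flow.
In the residual graph, reachable from Hall: {Hall, Lobby, C1, StairC, StairA}.
Min-cut edges: C1→StairB (4), StairC→C2 (7), StairA→Exit (12); capacity 4 + 7 + 12 = 23.

23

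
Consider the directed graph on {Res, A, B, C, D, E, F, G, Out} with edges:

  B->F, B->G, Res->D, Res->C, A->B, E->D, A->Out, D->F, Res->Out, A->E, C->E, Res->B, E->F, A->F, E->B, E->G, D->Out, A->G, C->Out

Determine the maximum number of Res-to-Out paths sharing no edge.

Assign every edge capacity 1; by Menger, the answer equals the max flow.
Path Res→Out (+1); total 1.
Path Res→C→Out (+1); total 2.
Path Res→D→Out (+1); total 3.
No residual Res→Out path; max flow = 3.
Certifying cut of size 3: {Res→C, Res→D, Res→Out}.

3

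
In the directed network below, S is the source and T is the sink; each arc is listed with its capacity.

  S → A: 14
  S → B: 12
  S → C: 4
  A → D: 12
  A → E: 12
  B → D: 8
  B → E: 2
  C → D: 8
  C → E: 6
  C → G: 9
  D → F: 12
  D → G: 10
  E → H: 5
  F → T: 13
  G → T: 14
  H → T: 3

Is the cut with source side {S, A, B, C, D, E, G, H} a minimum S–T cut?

No — its capacity is 29, but the minimum cut has capacity 27.

Given cut capacity: 12 + 14 + 3 = 29.
Augment S→C→G→T: bottleneck 4, flow now 4.
Augment S→A→D→F→T: bottleneck 12, flow now 16.
Augment S→A→E→H→T: bottleneck 2, flow now 18.
Augment S→B→D→G→T: bottleneck 8, flow now 26.
Augment S→B→E→H→T: bottleneck 1, flow now 27.
No augmenting path remains; maximum flow = 27.
In the residual graph, reachable from S: {S, A, B, E, H}.
Min-cut edges: S→C (4), A→D (12), B→D (8), H→T (3); capacity 4 + 12 + 8 + 3 = 27.
Cut capacity 29 exceeds the max flow 27, so it is not minimum.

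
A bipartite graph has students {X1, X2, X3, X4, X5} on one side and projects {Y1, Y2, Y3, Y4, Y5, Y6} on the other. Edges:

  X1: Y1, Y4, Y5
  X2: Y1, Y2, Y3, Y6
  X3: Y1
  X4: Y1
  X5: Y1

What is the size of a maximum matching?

Unit-capacity flow: source→left, listed edges, right→sink; max matching = max flow.
Augmenting path X1→Y1 (+1); matched 1.
Augmenting path X2→Y2 (+1); matched 2.
Augmenting path X3→Y1→X1→Y4 (+1); matched 3.
No augmenting path remains; maximum matching = 3.
König certificate: {X1, X2, Y1} is a vertex cover of size 3 (every listed pair touches it), so no matching can be larger.

3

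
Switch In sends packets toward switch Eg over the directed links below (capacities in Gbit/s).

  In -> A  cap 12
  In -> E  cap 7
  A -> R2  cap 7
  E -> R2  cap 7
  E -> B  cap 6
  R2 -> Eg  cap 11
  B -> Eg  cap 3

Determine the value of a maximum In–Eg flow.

Augment In→A→R2→Eg: bottleneck 7, flow now 7.
Augment In→E→R2→Eg: bottleneck 4, flow now 11.
Augment In→E→B→Eg: bottleneck 3, flow now 14.
No augmenting path remains; maximum flow = 14.
In the residual graph, reachable from In: {In, A}.
Min-cut edges: In→E (7), A→R2 (7); capacity 7 + 7 = 14.
This cut is saturated, so no flow can exceed 14.

14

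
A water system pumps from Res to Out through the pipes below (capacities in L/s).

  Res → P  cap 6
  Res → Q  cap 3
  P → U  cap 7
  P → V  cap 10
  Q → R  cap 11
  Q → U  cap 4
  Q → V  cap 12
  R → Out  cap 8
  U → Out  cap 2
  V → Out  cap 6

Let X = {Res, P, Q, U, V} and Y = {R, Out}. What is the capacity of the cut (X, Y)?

Edges leaving {Res, P, Q, U, V}: Q→R (11), U→Out (2), V→Out (6).
Cut capacity = 11 + 2 + 6 = 19.

19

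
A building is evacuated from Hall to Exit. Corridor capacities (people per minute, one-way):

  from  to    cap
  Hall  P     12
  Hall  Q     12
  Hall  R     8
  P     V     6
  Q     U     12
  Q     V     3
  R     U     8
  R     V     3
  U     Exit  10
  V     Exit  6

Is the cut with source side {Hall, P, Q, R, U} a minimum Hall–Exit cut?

Given cut capacity: 6 + 3 + 3 + 10 = 22.
Augment Hall→P→V→Exit: bottleneck 6, flow now 6.
Augment Hall→Q→U→Exit: bottleneck 10, flow now 16.
No augmenting path remains; maximum flow = 16.
In the residual graph, reachable from Hall: {Hall, P, Q, R, U, V}.
Min-cut edges: U→Exit (10), V→Exit (6); capacity 10 + 6 = 16.
Cut capacity 22 exceeds the max flow 16, so it is not minimum.

No — its capacity is 22, but the minimum cut has capacity 16.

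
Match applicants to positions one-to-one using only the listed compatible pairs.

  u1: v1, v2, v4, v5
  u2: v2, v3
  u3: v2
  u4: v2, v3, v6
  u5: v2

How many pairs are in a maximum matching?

4

Unit-capacity flow: source→left, listed edges, right→sink; max matching = max flow.
Augmenting path u1→v1 (+1); matched 1.
Augmenting path u2→v2 (+1); matched 2.
Augmenting path u4→v3 (+1); matched 3.
Augmenting path u3→v2→u2→v3→u4→v6 (+1); matched 4.
No augmenting path remains; maximum matching = 4.
König certificate: {u1, u2, u4, v2} is a vertex cover of size 4 (every listed pair touches it), so no matching can be larger.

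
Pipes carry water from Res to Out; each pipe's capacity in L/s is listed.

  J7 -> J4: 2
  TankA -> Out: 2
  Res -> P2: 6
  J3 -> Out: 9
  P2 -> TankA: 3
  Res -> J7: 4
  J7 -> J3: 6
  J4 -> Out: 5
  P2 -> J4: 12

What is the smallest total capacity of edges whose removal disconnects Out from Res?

Augment Res→P2→TankA→Out: bottleneck 2, flow now 2.
Augment Res→P2→J4→Out: bottleneck 4, flow now 6.
Augment Res→J7→J3→Out: bottleneck 4, flow now 10.
No augmenting path remains; maximum flow = 10.
By max-flow min-cut, the minimum cut capacity equals the max flow.
In the residual graph, reachable from Res: {Res}.
Min-cut edges: Res→P2 (6), Res→J7 (4); capacity 6 + 4 = 10.

10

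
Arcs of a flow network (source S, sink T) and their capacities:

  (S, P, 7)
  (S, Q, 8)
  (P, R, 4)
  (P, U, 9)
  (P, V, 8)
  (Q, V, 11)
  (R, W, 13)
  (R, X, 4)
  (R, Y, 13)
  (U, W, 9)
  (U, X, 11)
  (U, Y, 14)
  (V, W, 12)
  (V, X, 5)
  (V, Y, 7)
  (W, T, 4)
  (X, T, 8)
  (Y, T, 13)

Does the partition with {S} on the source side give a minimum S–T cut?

Yes — it is a minimum cut (capacity 15).

Given cut capacity: 7 + 8 = 15.
Augment S→P→R→W→T: bottleneck 4, flow now 4.
Augment S→P→U→X→T: bottleneck 3, flow now 7.
Augment S→Q→V→X→T: bottleneck 5, flow now 12.
Augment S→Q→V→Y→T: bottleneck 3, flow now 15.
No augmenting path remains; maximum flow = 15.
Cut capacity 15 equals the max flow, so it is a minimum cut.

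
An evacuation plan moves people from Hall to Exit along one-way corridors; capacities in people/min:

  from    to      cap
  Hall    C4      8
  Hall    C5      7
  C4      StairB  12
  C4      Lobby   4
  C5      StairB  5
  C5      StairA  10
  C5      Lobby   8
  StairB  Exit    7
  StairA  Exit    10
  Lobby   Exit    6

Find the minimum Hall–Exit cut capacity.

Augment Hall→C4→StairB→Exit: bottleneck 7, flow now 7.
Augment Hall→C4→Lobby→Exit: bottleneck 1, flow now 8.
Augment Hall→C5→StairA→Exit: bottleneck 7, flow now 15.
No augmenting path remains; maximum flow = 15.
By max-flow min-cut, the minimum cut capacity equals the max flow.
In the residual graph, reachable from Hall: {Hall}.
Min-cut edges: Hall→C4 (8), Hall→C5 (7); capacity 8 + 7 = 15.

15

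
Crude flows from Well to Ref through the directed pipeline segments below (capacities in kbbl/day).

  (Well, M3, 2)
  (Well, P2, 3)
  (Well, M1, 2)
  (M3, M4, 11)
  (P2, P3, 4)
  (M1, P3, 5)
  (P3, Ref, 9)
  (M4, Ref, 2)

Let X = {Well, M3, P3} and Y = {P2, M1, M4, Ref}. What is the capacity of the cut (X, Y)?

25

Edges leaving {Well, M3, P3}: Well→P2 (3), Well→M1 (2), M3→M4 (11), P3→Ref (9).
Cut capacity = 3 + 2 + 11 + 9 = 25.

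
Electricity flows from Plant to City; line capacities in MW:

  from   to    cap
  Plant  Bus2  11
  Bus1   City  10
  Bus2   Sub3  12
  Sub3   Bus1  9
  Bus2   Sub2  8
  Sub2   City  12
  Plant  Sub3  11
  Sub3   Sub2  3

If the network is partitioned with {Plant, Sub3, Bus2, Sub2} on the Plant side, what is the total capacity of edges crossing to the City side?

Edges leaving {Plant, Sub3, Bus2, Sub2}: Sub3→Bus1 (9), Sub2→City (12).
Cut capacity = 9 + 12 = 21.

21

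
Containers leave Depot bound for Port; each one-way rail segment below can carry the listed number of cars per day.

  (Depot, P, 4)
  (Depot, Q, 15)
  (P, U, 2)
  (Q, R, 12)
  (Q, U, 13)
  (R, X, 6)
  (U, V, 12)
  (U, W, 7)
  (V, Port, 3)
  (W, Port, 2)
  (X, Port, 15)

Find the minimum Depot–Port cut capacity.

11

Augment Depot→P→U→V→Port: bottleneck 2, flow now 2.
Augment Depot→Q→R→X→Port: bottleneck 6, flow now 8.
Augment Depot→Q→U→V→Port: bottleneck 1, flow now 9.
Augment Depot→Q→U→W→Port: bottleneck 2, flow now 11.
No augmenting path remains; maximum flow = 11.
By max-flow min-cut, the minimum cut capacity equals the max flow.
In the residual graph, reachable from Depot: {Depot, P, Q, R, U, V, W}.
Min-cut edges: R→X (6), V→Port (3), W→Port (2); capacity 6 + 3 + 2 = 11.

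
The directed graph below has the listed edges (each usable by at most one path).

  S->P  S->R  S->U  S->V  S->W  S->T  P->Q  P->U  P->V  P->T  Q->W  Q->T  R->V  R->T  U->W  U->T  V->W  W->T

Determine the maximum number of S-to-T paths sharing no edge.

5

Assign every edge capacity 1; by Menger, the answer equals the max flow.
Path S→T (+1); total 1.
Path S→P→T (+1); total 2.
Path S→R→T (+1); total 3.
Path S→U→T (+1); total 4.
Path S→W→T (+1); total 5.
No residual S→T path; max flow = 5.
Certifying cut of size 5: {S→P, S→R, S→T, S→U, W→T}.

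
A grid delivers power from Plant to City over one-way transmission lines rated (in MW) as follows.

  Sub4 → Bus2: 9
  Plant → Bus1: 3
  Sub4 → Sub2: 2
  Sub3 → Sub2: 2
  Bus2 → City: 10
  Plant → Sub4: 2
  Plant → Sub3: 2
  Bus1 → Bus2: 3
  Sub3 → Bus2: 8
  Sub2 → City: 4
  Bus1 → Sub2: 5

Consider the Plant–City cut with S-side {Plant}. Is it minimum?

Yes — it is a minimum cut (capacity 7).

Given cut capacity: 2 + 2 + 3 = 7.
Augment Plant→Sub3→Sub2→City: bottleneck 2, flow now 2.
Augment Plant→Sub4→Sub2→City: bottleneck 2, flow now 4.
Augment Plant→Bus1→Bus2→City: bottleneck 3, flow now 7.
No augmenting path remains; maximum flow = 7.
Cut capacity 7 equals the max flow, so it is a minimum cut.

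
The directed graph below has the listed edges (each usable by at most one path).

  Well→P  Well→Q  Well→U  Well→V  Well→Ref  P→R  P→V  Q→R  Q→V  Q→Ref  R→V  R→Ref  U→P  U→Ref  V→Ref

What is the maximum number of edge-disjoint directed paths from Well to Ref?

Assign every edge capacity 1; by Menger, the answer equals the max flow.
Path Well→Ref (+1); total 1.
Path Well→Q→Ref (+1); total 2.
Path Well→U→Ref (+1); total 3.
Path Well→V→Ref (+1); total 4.
Path Well→P→R→Ref (+1); total 5.
No residual Well→Ref path; max flow = 5.
Certifying cut of size 5: {Well→P, Well→Q, Well→Ref, Well→U, Well→V}.

5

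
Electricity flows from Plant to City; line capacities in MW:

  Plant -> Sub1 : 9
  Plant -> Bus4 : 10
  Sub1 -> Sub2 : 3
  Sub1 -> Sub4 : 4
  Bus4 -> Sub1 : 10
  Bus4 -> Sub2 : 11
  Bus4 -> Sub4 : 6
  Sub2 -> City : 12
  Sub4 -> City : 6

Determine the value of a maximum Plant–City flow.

Augment Plant→Sub1→Sub2→City: bottleneck 3, flow now 3.
Augment Plant→Sub1→Sub4→City: bottleneck 4, flow now 7.
Augment Plant→Bus4→Sub2→City: bottleneck 9, flow now 16.
Augment Plant→Bus4→Sub4→City: bottleneck 1, flow now 17.
No augmenting path remains; maximum flow = 17.
In the residual graph, reachable from Plant: {Plant, Sub1}.
Min-cut edges: Plant→Bus4 (10), Sub1→Sub2 (3), Sub1→Sub4 (4); capacity 10 + 3 + 4 = 17.
This cut is saturated, so no flow can exceed 17.

17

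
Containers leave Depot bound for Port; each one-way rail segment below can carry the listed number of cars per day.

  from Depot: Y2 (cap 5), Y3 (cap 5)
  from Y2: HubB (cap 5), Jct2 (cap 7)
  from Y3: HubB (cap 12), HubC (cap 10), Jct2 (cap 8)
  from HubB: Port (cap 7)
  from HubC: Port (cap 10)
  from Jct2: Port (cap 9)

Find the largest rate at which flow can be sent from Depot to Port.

Augment Depot→Y2→HubB→Port: bottleneck 5, flow now 5.
Augment Depot→Y3→HubB→Port: bottleneck 2, flow now 7.
Augment Depot→Y3→HubC→Port: bottleneck 3, flow now 10.
No augmenting path remains; maximum flow = 10.
In the residual graph, reachable from Depot: {Depot}.
Min-cut edges: Depot→Y2 (5), Depot→Y3 (5); capacity 5 + 5 = 10.
This cut is saturated, so no flow can exceed 10.

10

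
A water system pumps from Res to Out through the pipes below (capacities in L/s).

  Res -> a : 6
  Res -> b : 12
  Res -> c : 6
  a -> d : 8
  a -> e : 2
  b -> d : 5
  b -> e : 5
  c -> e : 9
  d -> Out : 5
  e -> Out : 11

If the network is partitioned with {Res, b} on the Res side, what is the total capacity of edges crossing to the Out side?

Edges leaving {Res, b}: Res→a (6), Res→c (6), b→d (5), b→e (5).
Cut capacity = 6 + 6 + 5 + 5 = 22.

22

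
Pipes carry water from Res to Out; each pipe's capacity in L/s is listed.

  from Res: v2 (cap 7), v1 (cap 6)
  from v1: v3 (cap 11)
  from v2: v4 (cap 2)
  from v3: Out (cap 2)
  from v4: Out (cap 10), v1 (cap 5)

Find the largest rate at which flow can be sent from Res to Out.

4

Augment Res→v1→v3→Out: bottleneck 2, flow now 2.
Augment Res→v2→v4→Out: bottleneck 2, flow now 4.
No augmenting path remains; maximum flow = 4.
In the residual graph, reachable from Res: {Res, v1, v2, v3}.
Min-cut edges: v2→v4 (2), v3→Out (2); capacity 2 + 2 = 4.
This cut is saturated, so no flow can exceed 4.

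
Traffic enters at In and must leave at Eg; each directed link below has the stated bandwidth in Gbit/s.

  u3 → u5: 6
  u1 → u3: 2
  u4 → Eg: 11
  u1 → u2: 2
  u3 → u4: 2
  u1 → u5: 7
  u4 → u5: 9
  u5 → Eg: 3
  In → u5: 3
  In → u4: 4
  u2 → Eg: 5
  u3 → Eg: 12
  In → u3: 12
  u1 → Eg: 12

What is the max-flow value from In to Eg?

Augment In→u3→Eg: bottleneck 12, flow now 12.
Augment In→u4→Eg: bottleneck 4, flow now 16.
Augment In→u5→Eg: bottleneck 3, flow now 19.
No augmenting path remains; maximum flow = 19.
In the residual graph, reachable from In: {In}.
Min-cut edges: In→u3 (12), In→u4 (4), In→u5 (3); capacity 12 + 4 + 3 = 19.
This cut is saturated, so no flow can exceed 19.

19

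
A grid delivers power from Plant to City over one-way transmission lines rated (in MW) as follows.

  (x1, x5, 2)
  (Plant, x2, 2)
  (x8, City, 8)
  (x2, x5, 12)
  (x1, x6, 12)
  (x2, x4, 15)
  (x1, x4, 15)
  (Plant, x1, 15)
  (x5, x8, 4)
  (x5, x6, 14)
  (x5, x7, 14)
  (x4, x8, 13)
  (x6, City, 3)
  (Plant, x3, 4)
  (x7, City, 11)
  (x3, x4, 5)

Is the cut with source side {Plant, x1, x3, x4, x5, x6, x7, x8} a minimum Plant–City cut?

Given cut capacity: 2 + 3 + 11 + 8 = 24.
Augment Plant→x1→x6→City: bottleneck 3, flow now 3.
Augment Plant→x1→x4→x8→City: bottleneck 8, flow now 11.
Augment Plant→x1→x5→x7→City: bottleneck 2, flow now 13.
Augment Plant→x2→x5→x7→City: bottleneck 2, flow now 15.
No augmenting path remains; maximum flow = 15.
In the residual graph, reachable from Plant: {Plant, x1, x3, x4, x6, x8}.
Min-cut edges: Plant→x2 (2), x1→x5 (2), x6→City (3), x8→City (8); capacity 2 + 2 + 3 + 8 = 15.
Cut capacity 24 exceeds the max flow 15, so it is not minimum.

No — its capacity is 24, but the minimum cut has capacity 15.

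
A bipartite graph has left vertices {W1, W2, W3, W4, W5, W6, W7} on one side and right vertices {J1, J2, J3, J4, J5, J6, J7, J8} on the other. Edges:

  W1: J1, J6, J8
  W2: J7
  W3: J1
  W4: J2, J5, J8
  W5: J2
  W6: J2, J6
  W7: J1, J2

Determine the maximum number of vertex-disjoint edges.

6

Unit-capacity flow: source→left, listed edges, right→sink; max matching = max flow.
Augmenting path W1→J1 (+1); matched 1.
Augmenting path W2→J7 (+1); matched 2.
Augmenting path W4→J2 (+1); matched 3.
Augmenting path W6→J6 (+1); matched 4.
Augmenting path W3→J1→W1→J8 (+1); matched 5.
Augmenting path W5→J2→W4→J5 (+1); matched 6.
No augmenting path remains; maximum matching = 6.
König certificate: {W1, W2, W4, W6, J1, J2} is a vertex cover of size 6 (every listed pair touches it), so no matching can be larger.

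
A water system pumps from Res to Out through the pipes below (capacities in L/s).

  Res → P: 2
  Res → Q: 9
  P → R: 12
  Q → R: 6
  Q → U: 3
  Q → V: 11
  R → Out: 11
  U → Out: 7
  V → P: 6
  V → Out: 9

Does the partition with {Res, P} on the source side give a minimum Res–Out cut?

Given cut capacity: 9 + 12 = 21.
Augment Res→P→R→Out: bottleneck 2, flow now 2.
Augment Res→Q→R→Out: bottleneck 6, flow now 8.
Augment Res→Q→U→Out: bottleneck 3, flow now 11.
No augmenting path remains; maximum flow = 11.
In the residual graph, reachable from Res: {Res}.
Min-cut edges: Res→P (2), Res→Q (9); capacity 2 + 9 = 11.
Cut capacity 21 exceeds the max flow 11, so it is not minimum.

No — its capacity is 21, but the minimum cut has capacity 11.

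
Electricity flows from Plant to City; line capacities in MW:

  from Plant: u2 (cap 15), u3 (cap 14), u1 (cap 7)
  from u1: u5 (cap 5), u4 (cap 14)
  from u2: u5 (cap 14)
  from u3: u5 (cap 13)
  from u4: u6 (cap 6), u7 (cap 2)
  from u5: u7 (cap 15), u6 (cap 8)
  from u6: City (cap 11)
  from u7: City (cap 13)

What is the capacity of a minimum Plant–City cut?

Augment Plant→u1→u4→u6→City: bottleneck 6, flow now 6.
Augment Plant→u1→u4→u7→City: bottleneck 1, flow now 7.
Augment Plant→u2→u5→u6→City: bottleneck 5, flow now 12.
Augment Plant→u2→u5→u7→City: bottleneck 9, flow now 21.
Augment Plant→u3→u5→u7→City: bottleneck 3, flow now 24.
No augmenting path remains; maximum flow = 24.
By max-flow min-cut, the minimum cut capacity equals the max flow.
In the residual graph, reachable from Plant: {Plant, u1, u2, u3, u4, u5, u6, u7}.
Min-cut edges: u6→City (11), u7→City (13); capacity 11 + 13 = 24.

24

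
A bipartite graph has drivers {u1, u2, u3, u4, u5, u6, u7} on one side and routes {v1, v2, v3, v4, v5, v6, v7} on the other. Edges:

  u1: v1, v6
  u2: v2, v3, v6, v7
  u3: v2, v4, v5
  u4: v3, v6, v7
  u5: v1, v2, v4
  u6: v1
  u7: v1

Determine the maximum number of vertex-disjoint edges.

6

Unit-capacity flow: source→left, listed edges, right→sink; max matching = max flow.
Augmenting path u1→v1 (+1); matched 1.
Augmenting path u2→v2 (+1); matched 2.
Augmenting path u3→v4 (+1); matched 3.
Augmenting path u4→v3 (+1); matched 4.
Augmenting path u5→v1→u1→v6 (+1); matched 5.
Augmenting path u6→v1→u5→v2→u2→v7 (+1); matched 6.
No augmenting path remains; maximum matching = 6.
König certificate: {u1, u2, u3, u4, u5, v1} is a vertex cover of size 6 (every listed pair touches it), so no matching can be larger.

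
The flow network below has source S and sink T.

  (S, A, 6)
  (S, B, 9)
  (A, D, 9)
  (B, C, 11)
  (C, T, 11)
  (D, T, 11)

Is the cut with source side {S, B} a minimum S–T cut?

Given cut capacity: 6 + 11 = 17.
Augment S→A→D→T: bottleneck 6, flow now 6.
Augment S→B→C→T: bottleneck 9, flow now 15.
No augmenting path remains; maximum flow = 15.
In the residual graph, reachable from S: {S}.
Min-cut edges: S→A (6), S→B (9); capacity 6 + 9 = 15.
Cut capacity 17 exceeds the max flow 15, so it is not minimum.

No — its capacity is 17, but the minimum cut has capacity 15.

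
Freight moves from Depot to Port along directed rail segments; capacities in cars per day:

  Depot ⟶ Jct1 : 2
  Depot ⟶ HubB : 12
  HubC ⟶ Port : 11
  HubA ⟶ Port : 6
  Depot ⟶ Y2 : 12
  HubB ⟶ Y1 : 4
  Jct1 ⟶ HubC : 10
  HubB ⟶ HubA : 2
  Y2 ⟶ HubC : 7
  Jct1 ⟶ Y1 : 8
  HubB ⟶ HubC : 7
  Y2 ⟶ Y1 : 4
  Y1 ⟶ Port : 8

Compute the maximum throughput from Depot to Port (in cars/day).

21

Augment Depot→Y2→HubC→Port: bottleneck 7, flow now 7.
Augment Depot→Y2→Y1→Port: bottleneck 4, flow now 11.
Augment Depot→HubB→HubA→Port: bottleneck 2, flow now 13.
Augment Depot→HubB→HubC→Port: bottleneck 4, flow now 17.
Augment Depot→HubB→Y1→Port: bottleneck 4, flow now 21.
No augmenting path remains; maximum flow = 21.
In the residual graph, reachable from Depot: {Depot, Y2, HubB, Jct1, HubC, Y1}.
Min-cut edges: HubB→HubA (2), HubC→Port (11), Y1→Port (8); capacity 2 + 11 + 8 = 21.
This cut is saturated, so no flow can exceed 21.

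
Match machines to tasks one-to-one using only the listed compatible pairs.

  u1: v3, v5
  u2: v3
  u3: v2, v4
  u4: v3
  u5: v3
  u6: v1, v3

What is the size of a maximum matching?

4

Unit-capacity flow: source→left, listed edges, right→sink; max matching = max flow.
Augmenting path u1→v3 (+1); matched 1.
Augmenting path u3→v2 (+1); matched 2.
Augmenting path u6→v1 (+1); matched 3.
Augmenting path u2→v3→u1→v5 (+1); matched 4.
No augmenting path remains; maximum matching = 4.
König certificate: {u1, u3, u6, v3} is a vertex cover of size 4 (every listed pair touches it), so no matching can be larger.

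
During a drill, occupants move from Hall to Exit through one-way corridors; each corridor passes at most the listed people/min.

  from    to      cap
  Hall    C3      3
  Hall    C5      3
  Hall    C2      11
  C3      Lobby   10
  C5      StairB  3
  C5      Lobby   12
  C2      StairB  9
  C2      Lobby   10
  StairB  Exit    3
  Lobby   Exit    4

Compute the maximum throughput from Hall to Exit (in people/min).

7

Augment Hall→C3→Lobby→Exit: bottleneck 3, flow now 3.
Augment Hall→C5→StairB→Exit: bottleneck 3, flow now 6.
Augment Hall→C2→Lobby→Exit: bottleneck 1, flow now 7.
No augmenting path remains; maximum flow = 7.
In the residual graph, reachable from Hall: {Hall, C3, C5, C2, StairB, Lobby}.
Min-cut edges: StairB→Exit (3), Lobby→Exit (4); capacity 3 + 4 = 7.
This cut is saturated, so no flow can exceed 7.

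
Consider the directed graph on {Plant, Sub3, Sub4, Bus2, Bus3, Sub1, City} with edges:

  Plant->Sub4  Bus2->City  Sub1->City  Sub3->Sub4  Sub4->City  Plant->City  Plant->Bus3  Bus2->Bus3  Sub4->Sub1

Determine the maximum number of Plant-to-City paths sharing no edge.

2

Assign every edge capacity 1; by Menger, the answer equals the max flow.
Path Plant→City (+1); total 1.
Path Plant→Sub4→City (+1); total 2.
No residual Plant→City path; max flow = 2.
Certifying cut of size 2: {Plant→City, Plant→Sub4}.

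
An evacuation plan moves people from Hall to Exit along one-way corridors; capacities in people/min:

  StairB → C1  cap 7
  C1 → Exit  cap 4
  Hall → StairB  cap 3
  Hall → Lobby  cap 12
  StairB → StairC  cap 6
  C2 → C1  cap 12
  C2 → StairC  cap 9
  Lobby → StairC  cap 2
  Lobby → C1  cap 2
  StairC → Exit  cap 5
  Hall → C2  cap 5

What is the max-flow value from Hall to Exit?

Augment Hall→C2→C1→Exit: bottleneck 4, flow now 4.
Augment Hall→C2→StairC→Exit: bottleneck 1, flow now 5.
Augment Hall→Lobby→StairC→Exit: bottleneck 2, flow now 7.
Augment Hall→StairB→StairC→Exit: bottleneck 2, flow now 9.
No augmenting path remains; maximum flow = 9.
In the residual graph, reachable from Hall: {Hall, C2, Lobby, StairB, C1, StairC}.
Min-cut edges: C1→Exit (4), StairC→Exit (5); capacity 4 + 5 = 9.
This cut is saturated, so no flow can exceed 9.

9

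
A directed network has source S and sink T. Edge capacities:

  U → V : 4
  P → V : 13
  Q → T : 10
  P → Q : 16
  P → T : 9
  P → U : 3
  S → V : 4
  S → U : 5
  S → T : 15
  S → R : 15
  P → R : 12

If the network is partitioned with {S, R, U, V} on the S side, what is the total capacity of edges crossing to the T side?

15

Edges leaving {S, R, U, V}: S→T (15).
Cut capacity = 15 = 15.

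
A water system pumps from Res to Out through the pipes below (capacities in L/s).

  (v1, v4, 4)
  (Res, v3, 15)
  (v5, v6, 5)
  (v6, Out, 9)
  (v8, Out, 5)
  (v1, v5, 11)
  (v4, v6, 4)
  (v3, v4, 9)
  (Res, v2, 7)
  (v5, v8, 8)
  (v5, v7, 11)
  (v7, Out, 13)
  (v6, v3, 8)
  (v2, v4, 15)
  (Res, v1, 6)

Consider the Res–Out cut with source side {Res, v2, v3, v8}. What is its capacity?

35

Edges leaving {Res, v2, v3, v8}: Res→v1 (6), v2→v4 (15), v3→v4 (9), v8→Out (5).
Cut capacity = 6 + 15 + 9 + 5 = 35.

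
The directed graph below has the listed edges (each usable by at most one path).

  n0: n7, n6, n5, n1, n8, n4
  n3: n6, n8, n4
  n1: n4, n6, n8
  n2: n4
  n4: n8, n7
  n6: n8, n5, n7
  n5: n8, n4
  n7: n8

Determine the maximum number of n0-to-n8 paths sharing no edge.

6

Assign every edge capacity 1; by Menger, the answer equals the max flow.
Path n0→n8 (+1); total 1.
Path n0→n1→n8 (+1); total 2.
Path n0→n4→n8 (+1); total 3.
Path n0→n5→n8 (+1); total 4.
Path n0→n6→n8 (+1); total 5.
Path n0→n7→n8 (+1); total 6.
No residual n0→n8 path; max flow = 6.
Certifying cut of size 6: {n0→n1, n0→n4, n0→n5, n0→n6, n0→n7, n0→n8}.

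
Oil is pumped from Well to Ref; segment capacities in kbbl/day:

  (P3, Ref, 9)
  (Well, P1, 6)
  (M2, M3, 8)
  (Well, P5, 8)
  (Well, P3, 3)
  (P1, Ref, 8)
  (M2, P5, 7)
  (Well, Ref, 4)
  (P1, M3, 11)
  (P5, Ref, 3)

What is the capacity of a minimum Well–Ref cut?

16

Augment Well→Ref: bottleneck 4, flow now 4.
Augment Well→P3→Ref: bottleneck 3, flow now 7.
Augment Well→P5→Ref: bottleneck 3, flow now 10.
Augment Well→P1→Ref: bottleneck 6, flow now 16.
No augmenting path remains; maximum flow = 16.
By max-flow min-cut, the minimum cut capacity equals the max flow.
In the residual graph, reachable from Well: {Well, P5}.
Min-cut edges: Well→P3 (3), Well→P1 (6), Well→Ref (4), P5→Ref (3); capacity 3 + 6 + 4 + 3 = 16.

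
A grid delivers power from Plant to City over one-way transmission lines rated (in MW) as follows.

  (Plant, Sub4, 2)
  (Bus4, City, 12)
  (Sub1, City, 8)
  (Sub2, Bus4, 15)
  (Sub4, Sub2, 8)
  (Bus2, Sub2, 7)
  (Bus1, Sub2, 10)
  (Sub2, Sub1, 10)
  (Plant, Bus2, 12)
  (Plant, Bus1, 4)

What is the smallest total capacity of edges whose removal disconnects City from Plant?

Augment Plant→Sub4→Sub2→Bus4→City: bottleneck 2, flow now 2.
Augment Plant→Bus2→Sub2→Bus4→City: bottleneck 7, flow now 9.
Augment Plant→Bus1→Sub2→Bus4→City: bottleneck 3, flow now 12.
Augment Plant→Bus1→Sub2→Sub1→City: bottleneck 1, flow now 13.
No augmenting path remains; maximum flow = 13.
By max-flow min-cut, the minimum cut capacity equals the max flow.
In the residual graph, reachable from Plant: {Plant, Bus2}.
Min-cut edges: Plant→Sub4 (2), Plant→Bus1 (4), Bus2→Sub2 (7); capacity 2 + 4 + 7 = 13.

13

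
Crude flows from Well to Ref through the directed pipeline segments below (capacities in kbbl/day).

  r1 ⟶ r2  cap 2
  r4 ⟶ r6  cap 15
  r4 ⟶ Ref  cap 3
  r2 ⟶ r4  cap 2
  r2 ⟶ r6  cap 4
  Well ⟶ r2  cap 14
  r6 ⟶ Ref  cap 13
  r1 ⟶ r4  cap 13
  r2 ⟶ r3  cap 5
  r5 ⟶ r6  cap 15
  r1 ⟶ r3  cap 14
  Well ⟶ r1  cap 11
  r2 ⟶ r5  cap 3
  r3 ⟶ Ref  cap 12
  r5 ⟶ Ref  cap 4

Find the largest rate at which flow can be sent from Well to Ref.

Augment Well→r1→r3→Ref: bottleneck 11, flow now 11.
Augment Well→r2→r3→Ref: bottleneck 1, flow now 12.
Augment Well→r2→r4→Ref: bottleneck 2, flow now 14.
Augment Well→r2→r5→Ref: bottleneck 3, flow now 17.
Augment Well→r2→r6→Ref: bottleneck 4, flow now 21.
Augment Well→r2→r3→r1→r4→Ref: bottleneck 1, flow now 22. (uses reverse residual edge)
Augment Well→r2→r3→r1→r4→r6→Ref: bottleneck 3, flow now 25. (uses reverse residual edge)
No augmenting path remains; maximum flow = 25.
In the residual graph, reachable from Well: {Well}.
Min-cut edges: Well→r1 (11), Well→r2 (14); capacity 11 + 14 = 25.
This cut is saturated, so no flow can exceed 25.

25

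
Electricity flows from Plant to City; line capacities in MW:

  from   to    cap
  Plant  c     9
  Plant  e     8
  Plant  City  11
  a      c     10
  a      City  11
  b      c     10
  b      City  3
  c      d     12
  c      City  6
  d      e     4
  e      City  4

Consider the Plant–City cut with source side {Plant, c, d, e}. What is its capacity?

21

Edges leaving {Plant, c, d, e}: Plant→City (11), c→City (6), e→City (4).
Cut capacity = 11 + 6 + 4 = 21.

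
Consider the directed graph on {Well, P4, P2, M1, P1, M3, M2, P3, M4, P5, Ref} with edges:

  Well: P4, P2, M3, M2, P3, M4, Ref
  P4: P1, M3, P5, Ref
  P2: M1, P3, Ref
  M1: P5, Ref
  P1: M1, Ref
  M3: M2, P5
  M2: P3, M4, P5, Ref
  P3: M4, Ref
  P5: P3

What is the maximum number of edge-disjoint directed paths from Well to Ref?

5

Assign every edge capacity 1; by Menger, the answer equals the max flow.
Path Well→Ref (+1); total 1.
Path Well→P4→Ref (+1); total 2.
Path Well→P2→Ref (+1); total 3.
Path Well→M2→Ref (+1); total 4.
Path Well→P3→Ref (+1); total 5.
No residual Well→Ref path; max flow = 5.
Certifying cut of size 5: {M2→Ref, P3→Ref, Well→P2, Well→P4, Well→Ref}.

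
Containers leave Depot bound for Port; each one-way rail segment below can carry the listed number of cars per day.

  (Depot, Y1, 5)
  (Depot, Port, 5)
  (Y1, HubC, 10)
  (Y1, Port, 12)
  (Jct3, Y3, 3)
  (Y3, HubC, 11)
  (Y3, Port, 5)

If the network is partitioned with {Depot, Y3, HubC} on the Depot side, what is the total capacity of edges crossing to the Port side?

15

Edges leaving {Depot, Y3, HubC}: Depot→Y1 (5), Depot→Port (5), Y3→Port (5).
Cut capacity = 5 + 5 + 5 = 15.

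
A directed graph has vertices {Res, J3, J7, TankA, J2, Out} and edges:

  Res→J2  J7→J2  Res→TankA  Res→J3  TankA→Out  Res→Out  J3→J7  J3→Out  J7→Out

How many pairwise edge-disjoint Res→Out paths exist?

3

Assign every edge capacity 1; by Menger, the answer equals the max flow.
Path Res→Out (+1); total 1.
Path Res→J3→Out (+1); total 2.
Path Res→TankA→Out (+1); total 3.
No residual Res→Out path; max flow = 3.
Certifying cut of size 3: {Res→J3, Res→Out, Res→TankA}.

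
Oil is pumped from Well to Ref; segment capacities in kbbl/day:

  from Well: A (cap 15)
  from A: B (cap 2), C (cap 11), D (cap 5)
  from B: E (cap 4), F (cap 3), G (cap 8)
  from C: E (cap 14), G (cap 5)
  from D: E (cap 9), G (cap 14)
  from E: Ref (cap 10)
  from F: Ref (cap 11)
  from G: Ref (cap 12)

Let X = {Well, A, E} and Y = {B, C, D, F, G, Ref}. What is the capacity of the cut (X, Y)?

28

Edges leaving {Well, A, E}: A→B (2), A→C (11), A→D (5), E→Ref (10).
Cut capacity = 2 + 11 + 5 + 10 = 28.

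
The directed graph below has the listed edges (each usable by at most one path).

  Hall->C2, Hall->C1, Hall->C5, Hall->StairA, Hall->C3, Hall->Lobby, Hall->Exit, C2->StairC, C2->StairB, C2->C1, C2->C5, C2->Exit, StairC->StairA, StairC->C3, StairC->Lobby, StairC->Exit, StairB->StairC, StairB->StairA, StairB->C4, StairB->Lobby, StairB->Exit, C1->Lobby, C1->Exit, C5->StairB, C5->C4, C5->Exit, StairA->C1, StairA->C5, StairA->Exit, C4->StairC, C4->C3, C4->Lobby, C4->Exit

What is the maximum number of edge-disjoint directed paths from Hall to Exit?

Assign every edge capacity 1; by Menger, the answer equals the max flow.
Path Hall→Exit (+1); total 1.
Path Hall→C2→Exit (+1); total 2.
Path Hall→C1→Exit (+1); total 3.
Path Hall→C5→Exit (+1); total 4.
Path Hall→StairA→Exit (+1); total 5.
No residual Hall→Exit path; max flow = 5.
Certifying cut of size 5: {Hall→C1, Hall→C2, Hall→C5, Hall→Exit, Hall→StairA}.

5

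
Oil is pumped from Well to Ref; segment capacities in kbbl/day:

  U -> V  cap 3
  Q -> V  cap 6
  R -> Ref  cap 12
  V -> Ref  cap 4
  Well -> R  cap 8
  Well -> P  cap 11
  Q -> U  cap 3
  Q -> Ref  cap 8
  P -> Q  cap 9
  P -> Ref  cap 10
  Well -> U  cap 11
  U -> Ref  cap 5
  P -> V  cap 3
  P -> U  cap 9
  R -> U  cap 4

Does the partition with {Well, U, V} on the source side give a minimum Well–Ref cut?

Given cut capacity: 11 + 8 + 5 + 4 = 28.
Augment Well→P→Ref: bottleneck 10, flow now 10.
Augment Well→R→Ref: bottleneck 8, flow now 18.
Augment Well→U→Ref: bottleneck 5, flow now 23.
Augment Well→P→Q→Ref: bottleneck 1, flow now 24.
Augment Well→U→V→Ref: bottleneck 3, flow now 27.
No augmenting path remains; maximum flow = 27.
In the residual graph, reachable from Well: {Well, U}.
Min-cut edges: Well→P (11), Well→R (8), U→V (3), U→Ref (5); capacity 11 + 8 + 3 + 5 = 27.
Cut capacity 28 exceeds the max flow 27, so it is not minimum.

No — its capacity is 28, but the minimum cut has capacity 27.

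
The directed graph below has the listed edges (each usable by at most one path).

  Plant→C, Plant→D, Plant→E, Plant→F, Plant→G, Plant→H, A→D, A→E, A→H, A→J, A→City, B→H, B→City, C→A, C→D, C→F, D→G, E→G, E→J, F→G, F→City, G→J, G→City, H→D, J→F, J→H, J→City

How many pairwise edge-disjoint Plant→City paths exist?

4

Assign every edge capacity 1; by Menger, the answer equals the max flow.
Path Plant→F→City (+1); total 1.
Path Plant→G→City (+1); total 2.
Path Plant→C→A→City (+1); total 3.
Path Plant→E→J→City (+1); total 4.
No residual Plant→City path; max flow = 4.
Certifying cut of size 4: {F→City, G→City, J→City, Plant→C}.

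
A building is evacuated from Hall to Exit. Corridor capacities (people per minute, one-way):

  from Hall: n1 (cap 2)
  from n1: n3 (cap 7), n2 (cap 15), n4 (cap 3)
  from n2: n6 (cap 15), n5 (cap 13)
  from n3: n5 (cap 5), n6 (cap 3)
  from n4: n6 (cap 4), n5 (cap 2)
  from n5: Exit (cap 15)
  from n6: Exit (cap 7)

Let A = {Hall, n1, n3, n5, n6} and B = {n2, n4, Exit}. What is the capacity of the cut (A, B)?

Edges leaving {Hall, n1, n3, n5, n6}: n1→n2 (15), n1→n4 (3), n5→Exit (15), n6→Exit (7).
Cut capacity = 15 + 3 + 15 + 7 = 40.

40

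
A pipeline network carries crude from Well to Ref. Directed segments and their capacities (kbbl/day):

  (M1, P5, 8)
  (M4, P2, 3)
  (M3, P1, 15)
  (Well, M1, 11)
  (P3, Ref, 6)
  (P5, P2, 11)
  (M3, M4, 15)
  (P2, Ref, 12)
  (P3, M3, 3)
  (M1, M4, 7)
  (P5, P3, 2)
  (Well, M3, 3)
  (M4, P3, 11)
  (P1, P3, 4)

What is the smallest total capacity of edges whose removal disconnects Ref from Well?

14

Augment Well→M3→M4→P3→Ref: bottleneck 3, flow now 3.
Augment Well→M1→M4→P3→Ref: bottleneck 3, flow now 6.
Augment Well→M1→M4→P2→Ref: bottleneck 3, flow now 9.
Augment Well→M1→P5→P2→Ref: bottleneck 5, flow now 14.
No augmenting path remains; maximum flow = 14.
By max-flow min-cut, the minimum cut capacity equals the max flow.
In the residual graph, reachable from Well: {Well}.
Min-cut edges: Well→M3 (3), Well→M1 (11); capacity 3 + 11 = 14.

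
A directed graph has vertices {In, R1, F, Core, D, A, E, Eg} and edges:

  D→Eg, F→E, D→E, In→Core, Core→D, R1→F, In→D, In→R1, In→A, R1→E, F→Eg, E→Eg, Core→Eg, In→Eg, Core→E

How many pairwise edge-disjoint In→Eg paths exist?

Assign every edge capacity 1; by Menger, the answer equals the max flow.
Path In→Eg (+1); total 1.
Path In→Core→Eg (+1); total 2.
Path In→D→Eg (+1); total 3.
Path In→R1→F→Eg (+1); total 4.
No residual In→Eg path; max flow = 4.
Certifying cut of size 4: {In→Core, In→D, In→Eg, In→R1}.

4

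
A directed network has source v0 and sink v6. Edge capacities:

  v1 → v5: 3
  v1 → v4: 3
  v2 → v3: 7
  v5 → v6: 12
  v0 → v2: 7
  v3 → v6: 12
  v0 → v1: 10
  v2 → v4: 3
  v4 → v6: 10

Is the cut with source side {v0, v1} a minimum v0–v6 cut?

Yes — it is a minimum cut (capacity 13).

Given cut capacity: 7 + 3 + 3 = 13.
Augment v0→v1→v4→v6: bottleneck 3, flow now 3.
Augment v0→v1→v5→v6: bottleneck 3, flow now 6.
Augment v0→v2→v3→v6: bottleneck 7, flow now 13.
No augmenting path remains; maximum flow = 13.
Cut capacity 13 equals the max flow, so it is a minimum cut.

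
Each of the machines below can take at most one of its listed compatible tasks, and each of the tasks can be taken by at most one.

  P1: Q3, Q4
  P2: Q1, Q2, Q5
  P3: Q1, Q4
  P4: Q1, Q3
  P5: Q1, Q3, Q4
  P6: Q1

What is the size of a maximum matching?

4

Unit-capacity flow: source→left, listed edges, right→sink; max matching = max flow.
Augmenting path P1→Q3 (+1); matched 1.
Augmenting path P2→Q1 (+1); matched 2.
Augmenting path P3→Q4 (+1); matched 3.
Augmenting path P4→Q1→P2→Q2 (+1); matched 4.
No augmenting path remains; maximum matching = 4.
König certificate: {P2, Q1, Q3, Q4} is a vertex cover of size 4 (every listed pair touches it), so no matching can be larger.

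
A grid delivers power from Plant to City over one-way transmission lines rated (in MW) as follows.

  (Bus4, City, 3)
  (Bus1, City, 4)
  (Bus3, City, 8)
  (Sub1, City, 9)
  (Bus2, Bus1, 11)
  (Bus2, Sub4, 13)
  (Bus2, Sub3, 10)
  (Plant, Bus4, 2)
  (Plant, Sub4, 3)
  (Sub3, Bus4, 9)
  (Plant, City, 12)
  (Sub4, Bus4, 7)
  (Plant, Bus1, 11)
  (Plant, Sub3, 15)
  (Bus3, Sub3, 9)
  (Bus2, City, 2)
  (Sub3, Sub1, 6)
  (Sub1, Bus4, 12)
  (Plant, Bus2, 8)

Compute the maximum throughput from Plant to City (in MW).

Augment Plant→City: bottleneck 12, flow now 12.
Augment Plant→Bus2→City: bottleneck 2, flow now 14.
Augment Plant→Bus1→City: bottleneck 4, flow now 18.
Augment Plant→Bus4→City: bottleneck 2, flow now 20.
Augment Plant→Sub3→Sub1→City: bottleneck 6, flow now 26.
Augment Plant→Sub3→Bus4→City: bottleneck 1, flow now 27.
No augmenting path remains; maximum flow = 27.
In the residual graph, reachable from Plant: {Plant, Bus2, Bus1, Sub3, Sub4, Bus4}.
Min-cut edges: Plant→City (12), Bus2→City (2), Bus1→City (4), Sub3→Sub1 (6), Bus4→City (3); capacity 12 + 2 + 4 + 6 + 3 = 27.
This cut is saturated, so no flow can exceed 27.

27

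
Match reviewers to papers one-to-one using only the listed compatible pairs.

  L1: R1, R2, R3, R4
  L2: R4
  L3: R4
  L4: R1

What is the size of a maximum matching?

3

Unit-capacity flow: source→left, listed edges, right→sink; max matching = max flow.
Augmenting path L1→R1 (+1); matched 1.
Augmenting path L2→R4 (+1); matched 2.
Augmenting path L4→R1→L1→R2 (+1); matched 3.
No augmenting path remains; maximum matching = 3.
König certificate: {L1, L4, R4} is a vertex cover of size 3 (every listed pair touches it), so no matching can be larger.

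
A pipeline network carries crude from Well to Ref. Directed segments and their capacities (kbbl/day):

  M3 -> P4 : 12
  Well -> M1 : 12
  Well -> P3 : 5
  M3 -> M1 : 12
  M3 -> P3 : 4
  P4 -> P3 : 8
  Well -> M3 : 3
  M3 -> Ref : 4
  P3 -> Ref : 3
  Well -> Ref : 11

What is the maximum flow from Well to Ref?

17

Augment Well→Ref: bottleneck 11, flow now 11.
Augment Well→M3→Ref: bottleneck 3, flow now 14.
Augment Well→P3→Ref: bottleneck 3, flow now 17.
No augmenting path remains; maximum flow = 17.
In the residual graph, reachable from Well: {Well, M1, P3}.
Min-cut edges: Well→M3 (3), Well→Ref (11), P3→Ref (3); capacity 3 + 11 + 3 = 17.
This cut is saturated, so no flow can exceed 17.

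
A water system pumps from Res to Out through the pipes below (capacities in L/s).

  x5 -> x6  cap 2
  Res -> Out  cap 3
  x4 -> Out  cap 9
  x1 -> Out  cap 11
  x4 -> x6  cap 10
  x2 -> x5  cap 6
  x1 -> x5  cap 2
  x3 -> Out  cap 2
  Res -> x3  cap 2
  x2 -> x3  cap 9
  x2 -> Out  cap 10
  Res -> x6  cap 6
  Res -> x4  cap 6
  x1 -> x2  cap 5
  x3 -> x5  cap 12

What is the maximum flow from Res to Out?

Augment Res→Out: bottleneck 3, flow now 3.
Augment Res→x3→Out: bottleneck 2, flow now 5.
Augment Res→x4→Out: bottleneck 6, flow now 11.
No augmenting path remains; maximum flow = 11.
In the residual graph, reachable from Res: {Res, x6}.
Min-cut edges: Res→x3 (2), Res→x4 (6), Res→Out (3); capacity 2 + 6 + 3 = 11.
This cut is saturated, so no flow can exceed 11.

11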